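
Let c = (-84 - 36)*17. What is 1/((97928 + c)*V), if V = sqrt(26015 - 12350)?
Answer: sqrt(13665)/1310309520 ≈ 8.9214e-8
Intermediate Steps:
c = -2040 (c = -120*17 = -2040)
V = sqrt(13665) ≈ 116.90
1/((97928 + c)*V) = 1/((97928 - 2040)*(sqrt(13665))) = (sqrt(13665)/13665)/95888 = sqrt(13665)/1310309520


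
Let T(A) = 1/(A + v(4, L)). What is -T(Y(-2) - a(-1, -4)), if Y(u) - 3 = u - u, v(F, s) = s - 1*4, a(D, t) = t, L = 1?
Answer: -1/4 ≈ -0.25000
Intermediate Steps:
v(F, s) = -4 + s (v(F, s) = s - 4 = -4 + s)
Y(u) = 3 (Y(u) = 3 + (u - u) = 3 + 0 = 3)
T(A) = 1/(-3 + A) (T(A) = 1/(A + (-4 + 1)) = 1/(A - 3) = 1/(-3 + A))
-T(Y(-2) - a(-1, -4)) = -1/(-3 + (3 - 1*(-4))) = -1/(-3 + (3 + 4)) = -1/(-3 + 7) = -1/4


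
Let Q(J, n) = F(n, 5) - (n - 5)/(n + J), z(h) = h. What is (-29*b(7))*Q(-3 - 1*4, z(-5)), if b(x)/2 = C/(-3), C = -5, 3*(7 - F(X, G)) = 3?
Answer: -4495/9 ≈ -499.44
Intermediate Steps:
F(X, G) = 6 (F(X, G) = 7 - ⅓*3 = 7 - 1 = 6)
b(x) = 10/3 (b(x) = 2*(-5/(-3)) = 2*(-5*(-⅓)) = 2*(5/3) = 10/3)
Q(J, n) = 6 - (-5 + n)/(J + n) (Q(J, n) = 6 - (n - 5)/(n + J) = 6 - (-5 + n)/(J + n))
(-29*b(7))*Q(-3 - 1*4, z(-5)) = (-29*10/3)*((5 + 5*(-5) + 6*(-3 - 1*4))/((-3 - 1*4) - 5)) = -290*(5 - 25 + 6*(-3 - 4))/(3*((-3 - 4) - 5)) = -290*(5 - 25 + 6*(-7))/(3*(-7 - 5)) = -290*(5 - 25 - 42)/(3*(-12)) = -(-145)*(-62)/18 = -290/3*31/6 = -4495/9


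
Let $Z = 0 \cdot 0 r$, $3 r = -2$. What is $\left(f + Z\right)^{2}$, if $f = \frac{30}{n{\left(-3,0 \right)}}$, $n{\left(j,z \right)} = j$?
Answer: $100$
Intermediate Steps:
$r = - \frac{2}{3}$ ($r = \frac{1}{3} \left(-2\right) = - \frac{2}{3} \approx -0.66667$)
$Z = 0$ ($Z = 0 \cdot 0 \left(- \frac{2}{3}\right) = 0 \left(- \frac{2}{3}\right) = 0$)
$f = -10$ ($f = \frac{30}{-3} = 30 \left(- \frac{1}{3}\right) = -10$)
$\left(f + Z\right)^{2} = \left(-10 + 0\right)^{2} = \left(-10\right)^{2} = 100$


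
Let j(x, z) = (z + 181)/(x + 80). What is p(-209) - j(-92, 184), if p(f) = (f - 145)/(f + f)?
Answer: 78409/2508 ≈ 31.264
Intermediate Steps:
p(f) = (-145 + f)/(2*f) (p(f) = (-145 + f)/((2*f)) = (-145 + f)*(1/(2*f)) = (-145 + f)/(2*f))
j(x, z) = (181 + z)/(80 + x)
p(-209) - j(-92, 184) = (1/2)*(-145 - 209)/(-209) - (181 + 184)/(80 - 92) = (1/2)*(-1/209)*(-354) - 365/(-12) = 177/209 - (-1)*365/12 = 177/209 - 1*(-365/12) = 177/209 + 365/12 = 78409/2508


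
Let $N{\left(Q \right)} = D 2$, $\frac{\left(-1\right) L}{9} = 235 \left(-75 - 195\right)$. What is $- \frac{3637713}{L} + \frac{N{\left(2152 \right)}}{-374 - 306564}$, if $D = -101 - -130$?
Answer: $- \frac{186097578949}{29212824150} \approx -6.3704$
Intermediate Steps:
$D = 29$ ($D = -101 + 130 = 29$)
$L = 571050$ ($L = - 9 \cdot 235 \left(-75 - 195\right) = - 9 \cdot 235 \left(-270\right) = \left(-9\right) \left(-63450\right) = 571050$)
$N{\left(Q \right)} = 58$ ($N{\left(Q \right)} = 29 \cdot 2 = 58$)
$- \frac{3637713}{L} + \frac{N{\left(2152 \right)}}{-374 - 306564} = - \frac{3637713}{571050} + \frac{58}{-374 - 306564} = \left(-3637713\right) \frac{1}{571050} + \frac{58}{-374 - 306564} = - \frac{1212571}{190350} + \frac{58}{-306938} = - \frac{1212571}{190350} + 58 \left(- \frac{1}{306938}\right) = - \frac{1212571}{190350} - \frac{29}{153469} = - \frac{186097578949}{29212824150}$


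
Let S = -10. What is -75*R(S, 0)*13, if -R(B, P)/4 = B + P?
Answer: -39000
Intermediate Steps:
R(B, P) = -4*B - 4*P (R(B, P) = -4*(B + P) = -4*B - 4*P)
-75*R(S, 0)*13 = -75*(-4*(-10) - 4*0)*13 = -75*(40 + 0)*13 = -75*40*13 = -3000*13 = -39000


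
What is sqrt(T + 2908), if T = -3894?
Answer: I*sqrt(986) ≈ 31.401*I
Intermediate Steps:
sqrt(T + 2908) = sqrt(-3894 + 2908) = sqrt(-986) = I*sqrt(986)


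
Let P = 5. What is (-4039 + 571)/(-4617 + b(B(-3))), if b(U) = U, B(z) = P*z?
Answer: 289/386 ≈ 0.74870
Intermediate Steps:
B(z) = 5*z
(-4039 + 571)/(-4617 + b(B(-3))) = (-4039 + 571)/(-4617 + 5*(-3)) = -3468/(-4617 - 15) = -3468/(-4632) = -3468*(-1/4632) = 289/386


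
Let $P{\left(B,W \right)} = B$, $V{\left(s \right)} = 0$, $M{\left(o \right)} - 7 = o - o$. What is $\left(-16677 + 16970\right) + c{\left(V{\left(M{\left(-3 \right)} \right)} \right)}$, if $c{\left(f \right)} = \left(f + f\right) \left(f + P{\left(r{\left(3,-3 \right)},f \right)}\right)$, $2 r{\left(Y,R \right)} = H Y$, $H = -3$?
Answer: $293$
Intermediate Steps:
$r{\left(Y,R \right)} = - \frac{3 Y}{2}$ ($r{\left(Y,R \right)} = \frac{\left(-3\right) Y}{2} = - \frac{3 Y}{2}$)
$M{\left(o \right)} = 7$ ($M{\left(o \right)} = 7 + \left(o - o\right) = 7 + 0 = 7$)
$c{\left(f \right)} = 2 f \left(- \frac{9}{2} + f\right)$ ($c{\left(f \right)} = \left(f + f\right) \left(f - \frac{9}{2}\right) = 2 f \left(f - \frac{9}{2}\right) = 2 f \left(- \frac{9}{2} + f\right)$)
$\left(-16677 + 16970\right) + c{\left(V{\left(M{\left(-3 \right)} \right)} \right)} = \left(-16677 + 16970\right) + 0 \left(-9 + 2 \cdot 0\right) = 293 + 0 \left(-9 + 0\right) = 293 + 0 \left(-9\right) = 293 + 0 = 293$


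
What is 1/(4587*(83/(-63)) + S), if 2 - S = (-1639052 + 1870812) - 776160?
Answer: 21/11305535 ≈ 1.8575e-6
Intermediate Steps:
S = 544402 (S = 2 - ((-1639052 + 1870812) - 776160) = 2 - (231760 - 776160) = 2 - 1*(-544400) = 2 + 544400 = 544402)
1/(4587*(83/(-63)) + S) = 1/(4587*(83/(-63)) + 544402) = 1/(4587*(83*(-1/63)) + 544402) = 1/(4587*(-83/63) + 544402) = 1/(-126907/21 + 544402) = 1/(11305535/21) = 21/11305535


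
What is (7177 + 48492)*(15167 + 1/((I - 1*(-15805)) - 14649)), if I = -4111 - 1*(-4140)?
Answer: 1000533147424/1185 ≈ 8.4433e+8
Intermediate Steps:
I = 29 (I = -4111 + 4140 = 29)
(7177 + 48492)*(15167 + 1/((I - 1*(-15805)) - 14649)) = (7177 + 48492)*(15167 + 1/((29 - 1*(-15805)) - 14649)) = 55669*(15167 + 1/((29 + 15805) - 14649)) = 55669*(15167 + 1/(15834 - 14649)) = 55669*(15167 + 1/1185) = 55669*(17972896/1185) = 1000533147424/1185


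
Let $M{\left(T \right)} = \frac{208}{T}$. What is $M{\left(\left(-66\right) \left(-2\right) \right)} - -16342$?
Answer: $\frac{539338}{33} \approx 16344.0$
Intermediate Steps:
$M{\left(\left(-66\right) \left(-2\right) \right)} - -16342 = \frac{208}{\left(-66\right) \left(-2\right)} - -16342 = \frac{208}{132} + 16342 = 208 \cdot \frac{1}{132} + 16342 = \frac{52}{33} + 16342 = \frac{539338}{33}$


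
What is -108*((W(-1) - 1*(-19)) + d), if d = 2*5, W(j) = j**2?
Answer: -3240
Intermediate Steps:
d = 10
-108*((W(-1) - 1*(-19)) + d) = -108*(((-1)**2 - 1*(-19)) + 10) = -108*((1 + 19) + 10) = -108*(20 + 10) = -108*30 = -3240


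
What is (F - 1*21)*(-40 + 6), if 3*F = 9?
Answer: 612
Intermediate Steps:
F = 3 (F = (⅓)*9 = 3)
(F - 1*21)*(-40 + 6) = (3 - 1*21)*(-40 + 6) = (3 - 21)*(-34) = -18*(-34) = 612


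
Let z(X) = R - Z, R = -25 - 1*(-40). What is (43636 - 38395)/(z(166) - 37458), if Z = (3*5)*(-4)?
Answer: -1747/12461 ≈ -0.14020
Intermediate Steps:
R = 15 (R = -25 + 40 = 15)
Z = -60 (Z = 15*(-4) = -60)
z(X) = 75 (z(X) = 15 - 1*(-60) = 15 + 60 = 75)
(43636 - 38395)/(z(166) - 37458) = (43636 - 38395)/(75 - 37458) = 5241/(-37383) = 5241*(-1/37383) = -1747/12461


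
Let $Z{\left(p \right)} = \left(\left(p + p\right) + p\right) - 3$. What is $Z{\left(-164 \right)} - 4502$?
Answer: $-4997$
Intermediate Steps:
$Z{\left(p \right)} = -3 + 3 p$ ($Z{\left(p \right)} = \left(2 p + p\right) - 3 = 3 p - 3 = -3 + 3 p$)
$Z{\left(-164 \right)} - 4502 = \left(-3 + 3 \left(-164\right)\right) - 4502 = \left(-3 - 492\right) - 4502 = -495 - 4502 = -4997$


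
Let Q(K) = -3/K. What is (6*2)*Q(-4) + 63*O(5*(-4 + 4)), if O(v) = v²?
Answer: 9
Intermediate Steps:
(6*2)*Q(-4) + 63*O(5*(-4 + 4)) = (6*2)*(-3/(-4)) + 63*(5*(-4 + 4))² = 12*(-3*(-¼)) + 63*(5*0)² = 12*(¾) + 63*0² = 9 + 63*0 = 9 + 0 = 9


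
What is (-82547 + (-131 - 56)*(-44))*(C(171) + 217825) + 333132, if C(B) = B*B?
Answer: -18361364922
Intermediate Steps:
C(B) = B²
(-82547 + (-131 - 56)*(-44))*(C(171) + 217825) + 333132 = (-82547 + (-131 - 56)*(-44))*(171² + 217825) + 333132 = (-82547 - 187*(-44))*(29241 + 217825) + 333132 = (-82547 + 8228)*247066 + 333132 = -74319*247066 + 333132 = -18361698054 + 333132 = -18361364922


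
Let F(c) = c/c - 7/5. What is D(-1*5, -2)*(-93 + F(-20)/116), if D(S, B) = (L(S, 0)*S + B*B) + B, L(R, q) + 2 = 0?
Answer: -161826/145 ≈ -1116.0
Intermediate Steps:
L(R, q) = -2 (L(R, q) = -2 + 0 = -2)
F(c) = -⅖ (F(c) = 1 - 7*⅕ = 1 - 7/5 = -⅖)
D(S, B) = B + B² - 2*S (D(S, B) = (-2*S + B*B) + B = (-2*S + B²) + B = (B² - 2*S) + B = B + B² - 2*S)
D(-1*5, -2)*(-93 + F(-20)/116) = (-2 + (-2)² - (-2)*5)*(-93 - ⅖/116) = (-2 + 4 - 2*(-5))*(-93 - ⅖*1/116) = (-2 + 4 + 10)*(-93 - 1/290) = 12*(-26971/290) = -161826/145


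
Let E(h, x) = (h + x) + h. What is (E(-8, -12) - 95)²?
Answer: 15129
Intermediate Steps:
E(h, x) = x + 2*h
(E(-8, -12) - 95)² = ((-12 + 2*(-8)) - 95)² = ((-12 - 16) - 95)² = (-28 - 95)² = (-123)² = 15129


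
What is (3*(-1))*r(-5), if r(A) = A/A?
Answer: -3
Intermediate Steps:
r(A) = 1
(3*(-1))*r(-5) = (3*(-1))*1 = -3*1 = -3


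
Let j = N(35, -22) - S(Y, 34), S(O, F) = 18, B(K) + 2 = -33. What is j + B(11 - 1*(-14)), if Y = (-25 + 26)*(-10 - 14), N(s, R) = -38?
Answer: -91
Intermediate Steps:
B(K) = -35 (B(K) = -2 - 33 = -35)
Y = -24 (Y = 1*(-24) = -24)
j = -56 (j = -38 - 1*18 = -38 - 18 = -56)
j + B(11 - 1*(-14)) = -56 - 35 = -91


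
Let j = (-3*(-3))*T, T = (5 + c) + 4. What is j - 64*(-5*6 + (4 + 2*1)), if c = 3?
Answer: 1644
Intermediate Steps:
T = 12 (T = (5 + 3) + 4 = 8 + 4 = 12)
j = 108 (j = -3*(-3)*12 = 9*12 = 108)
j - 64*(-5*6 + (4 + 2*1)) = 108 - 64*(-5*6 + (4 + 2*1)) = 108 - 64*(-30 + (4 + 2)) = 108 - 64*(-30 + 6) = 108 - 64*(-24) = 108 + 1536 = 1644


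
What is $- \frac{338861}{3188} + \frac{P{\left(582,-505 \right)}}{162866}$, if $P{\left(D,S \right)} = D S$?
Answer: $- \frac{28062960353}{259608404} \approx -108.1$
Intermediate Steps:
$- \frac{338861}{3188} + \frac{P{\left(582,-505 \right)}}{162866} = - \frac{338861}{3188} + \frac{582 \left(-505\right)}{162866} = \left(-338861\right) \frac{1}{3188} - \frac{146955}{81433} = - \frac{338861}{3188} - \frac{146955}{81433} = - \frac{28062960353}{259608404}$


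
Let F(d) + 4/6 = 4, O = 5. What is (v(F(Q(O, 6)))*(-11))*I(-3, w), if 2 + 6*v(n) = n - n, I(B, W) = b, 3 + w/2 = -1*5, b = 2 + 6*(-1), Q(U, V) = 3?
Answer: -44/3 ≈ -14.667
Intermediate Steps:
F(d) = 10/3 (F(d) = -⅔ + 4 = 10/3)
b = -4 (b = 2 - 6 = -4)
w = -16 (w = -6 + 2*(-1*5) = -6 + 2*(-5) = -6 - 10 = -16)
I(B, W) = -4
v(n) = -⅓ (v(n) = -⅓ + (n - n)/6 = -⅓ + (⅙)*0 = -⅓ + 0 = -⅓)
(v(F(Q(O, 6)))*(-11))*I(-3, w) = -⅓*(-11)*(-4) = (11/3)*(-4) = -44/3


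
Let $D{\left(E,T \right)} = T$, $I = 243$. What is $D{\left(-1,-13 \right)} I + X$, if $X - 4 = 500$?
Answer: $-2655$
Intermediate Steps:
$X = 504$ ($X = 4 + 500 = 504$)
$D{\left(-1,-13 \right)} I + X = \left(-13\right) 243 + 504 = -3159 + 504 = -2655$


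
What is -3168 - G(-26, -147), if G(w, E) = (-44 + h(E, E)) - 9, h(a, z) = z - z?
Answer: -3115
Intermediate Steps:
h(a, z) = 0
G(w, E) = -53 (G(w, E) = (-44 + 0) - 9 = -44 - 9 = -53)
-3168 - G(-26, -147) = -3168 - 1*(-53) = -3168 + 53 = -3115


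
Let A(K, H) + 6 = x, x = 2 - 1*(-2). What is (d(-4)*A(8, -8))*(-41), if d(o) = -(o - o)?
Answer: 0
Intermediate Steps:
x = 4 (x = 2 + 2 = 4)
A(K, H) = -2 (A(K, H) = -6 + 4 = -2)
d(o) = 0 (d(o) = -1*0 = 0)
(d(-4)*A(8, -8))*(-41) = (0*(-2))*(-41) = 0*(-41) = 0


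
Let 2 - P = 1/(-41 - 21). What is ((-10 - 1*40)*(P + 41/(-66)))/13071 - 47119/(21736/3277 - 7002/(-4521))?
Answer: -3111505760489099053/540276418726110 ≈ -5759.1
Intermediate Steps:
P = 125/62 (P = 2 - 1/(-41 - 21) = 2 - 1/(-62) = 2 - 1*(-1/62) = 2 + 1/62 = 125/62 ≈ 2.0161)
((-10 - 1*40)*(P + 41/(-66)))/13071 - 47119/(21736/3277 - 7002/(-4521)) = ((-10 - 1*40)*(125/62 + 41/(-66)))/13071 - 47119/(21736/3277 - 7002/(-4521)) = ((-10 - 40)*(125/62 + 41*(-1/66)))*(1/13071) - 47119/(21736*(1/3277) - 7002*(-1/4521)) = -50*(125/62 - 41/66)*(1/13071) - 47119/(21736/3277 + 2334/1507) = -50*1427/1023*(1/13071) - 47119/40404670/4938439 = -71350/1023*1/13071 - 47119*4938439/40404670 = -71350/13371633 - 232694307241/40404670 = -3111505760489099053/540276418726110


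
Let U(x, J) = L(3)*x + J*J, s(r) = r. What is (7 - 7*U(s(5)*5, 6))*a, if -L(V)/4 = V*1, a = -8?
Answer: -14840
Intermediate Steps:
L(V) = -4*V
U(x, J) = J² - 12*x (U(x, J) = (-4*3)*x + J*J = -12*x + J² = J² - 12*x)
(7 - 7*U(s(5)*5, 6))*a = (7 - 7*(6² - 60*5))*(-8) = (7 - 7*(36 - 12*25))*(-8) = (7 - 7*(36 - 300))*(-8) = (7 - 7*(-264))*(-8) = (7 + 1848)*(-8) = 1855*(-8) = -14840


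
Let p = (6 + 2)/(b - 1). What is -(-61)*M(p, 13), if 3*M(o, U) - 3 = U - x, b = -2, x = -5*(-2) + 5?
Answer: 61/3 ≈ 20.333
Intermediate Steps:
x = 15 (x = 10 + 5 = 15)
p = -8/3 (p = (6 + 2)/(-2 - 1) = 8/(-3) = 8*(-⅓) = -8/3 ≈ -2.6667)
M(o, U) = -4 + U/3 (M(o, U) = 1 + (U - 1*15)/3 = 1 + (U - 15)/3 = 1 + (-15 + U)/3 = 1 + (-5 + U/3) = -4 + U/3)
-(-61)*M(p, 13) = -(-61)*(-4 + (⅓)*13) = -(-61)*(-4 + 13/3) = -(-61)/3 = -61*(-⅓) = 61/3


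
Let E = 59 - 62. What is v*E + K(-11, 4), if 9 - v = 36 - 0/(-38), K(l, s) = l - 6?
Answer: 64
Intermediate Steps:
K(l, s) = -6 + l
E = -3
v = -27 (v = 9 - (36 - 0/(-38)) = 9 - (36 - 0*(-1)/38) = 9 - (36 - 1*0) = 9 - (36 + 0) = 9 - 1*36 = 9 - 36 = -27)
v*E + K(-11, 4) = -27*(-3) + (-6 - 11) = 81 - 17 = 64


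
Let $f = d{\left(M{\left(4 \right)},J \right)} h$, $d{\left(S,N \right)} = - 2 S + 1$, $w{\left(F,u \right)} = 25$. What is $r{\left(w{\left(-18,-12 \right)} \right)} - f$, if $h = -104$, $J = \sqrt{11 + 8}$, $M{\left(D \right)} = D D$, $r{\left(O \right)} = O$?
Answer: $-3199$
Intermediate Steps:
$M{\left(D \right)} = D^{2}$
$J = \sqrt{19} \approx 4.3589$
$d{\left(S,N \right)} = 1 - 2 S$
$f = 3224$ ($f = \left(1 - 2 \cdot 4^{2}\right) \left(-104\right) = \left(1 - 32\right) \left(-104\right) = \left(-31\right) \left(-104\right) = 3224$)
$r{\left(w{\left(-18,-12 \right)} \right)} - f = 25 - 3224 = -3199$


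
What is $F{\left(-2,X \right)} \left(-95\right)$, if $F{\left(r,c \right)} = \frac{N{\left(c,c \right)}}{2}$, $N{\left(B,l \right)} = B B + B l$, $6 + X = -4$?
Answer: $-9500$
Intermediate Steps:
$X = -10$ ($X = -6 - 4 = -10$)
$N{\left(B,l \right)} = B^{2} + B l$
$F{\left(r,c \right)} = c^{2}$ ($F{\left(r,c \right)} = \frac{c \left(c + c\right)}{2} = c 2 c \frac{1}{2} = 2 c^{2} \cdot \frac{1}{2} = c^{2}$)
$F{\left(-2,X \right)} \left(-95\right) = \left(-10\right)^{2} \left(-95\right) = 100 \left(-95\right) = -9500$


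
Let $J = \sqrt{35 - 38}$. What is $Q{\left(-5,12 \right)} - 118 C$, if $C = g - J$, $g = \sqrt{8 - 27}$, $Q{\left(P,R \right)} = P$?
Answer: $-5 - 118 i \sqrt{19} + 118 i \sqrt{3} \approx -5.0 - 309.97 i$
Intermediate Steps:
$g = i \sqrt{19}$ ($g = \sqrt{8 - 27} = \sqrt{-19} = i \sqrt{19} \approx 4.3589 i$)
$J = i \sqrt{3}$ ($J = \sqrt{-3} = i \sqrt{3} \approx 1.732 i$)
$C = i \sqrt{19} - i \sqrt{3} \approx 2.6268 i$
$Q{\left(-5,12 \right)} - 118 C = -5 - 118 i \left(\sqrt{19} - \sqrt{3}\right)$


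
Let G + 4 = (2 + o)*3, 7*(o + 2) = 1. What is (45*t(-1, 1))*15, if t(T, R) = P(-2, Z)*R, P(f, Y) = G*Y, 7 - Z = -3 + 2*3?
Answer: -67500/7 ≈ -9642.9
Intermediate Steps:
o = -13/7 (o = -2 + (⅐)*1 = -2 + ⅐ = -13/7 ≈ -1.8571)
Z = 4 (Z = 7 - (-3 + 2*3) = 7 - (-3 + 6) = 7 - 1*3 = 7 - 3 = 4)
G = -25/7 (G = -4 + (2 - 13/7)*3 = -4 + (⅐)*3 = -4 + 3/7 = -25/7 ≈ -3.5714)
P(f, Y) = -25*Y/7
t(T, R) = -100*R/7 (t(T, R) = (-25/7*4)*R = -100*R/7)
(45*t(-1, 1))*15 = (45*(-100/7*1))*15 = (45*(-100/7))*15 = -4500/7*15 = -67500/7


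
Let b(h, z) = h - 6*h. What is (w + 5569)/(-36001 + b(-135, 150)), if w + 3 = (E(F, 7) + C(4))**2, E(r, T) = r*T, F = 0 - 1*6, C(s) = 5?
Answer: -6935/35326 ≈ -0.19631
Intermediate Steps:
F = -6 (F = 0 - 6 = -6)
E(r, T) = T*r
w = 1366 (w = -3 + (7*(-6) + 5)**2 = -3 + (-42 + 5)**2 = -3 + (-37)**2 = -3 + 1369 = 1366)
b(h, z) = -5*h
(w + 5569)/(-36001 + b(-135, 150)) = (1366 + 5569)/(-36001 - 5*(-135)) = 6935/(-36001 + 675) = 6935/(-35326) = 6935*(-1/35326) = -6935/35326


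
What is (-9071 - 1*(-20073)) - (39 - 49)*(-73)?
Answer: 10272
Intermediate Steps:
(-9071 - 1*(-20073)) - (39 - 49)*(-73) = (-9071 + 20073) - (-10)*(-73) = 11002 - 1*730 = 11002 - 730 = 10272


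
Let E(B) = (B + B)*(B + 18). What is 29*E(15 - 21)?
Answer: -4176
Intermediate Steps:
E(B) = 2*B*(18 + B) (E(B) = (2*B)*(18 + B) = 2*B*(18 + B))
29*E(15 - 21) = 29*(2*(15 - 21)*(18 + (15 - 21))) = 29*(2*(-6)*(18 - 6)) = 29*(2*(-6)*12) = 29*(-144) = -4176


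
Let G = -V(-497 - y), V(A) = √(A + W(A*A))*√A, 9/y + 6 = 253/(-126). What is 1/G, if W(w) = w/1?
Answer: 1009*I*√503823970/249834272870 ≈ 9.0652e-5*I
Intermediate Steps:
y = -1134/1009 (y = 9/(-6 + 253/(-126)) = 9/(-6 + 253*(-1/126)) = 9/(-6 - 253/126) = 9/(-1009/126) = 9*(-126/1009) = -1134/1009 ≈ -1.1239)
W(w) = w (W(w) = w*1 = w)
V(A) = √A*√(A + A²) (V(A) = √(A + A*A)*√A = √(A + A²)*√A = √A*√(A + A²))
G = -500339*I*√503823970/1018081 (G = -√(-497 - 1*(-1134/1009))*√((-497 - 1*(-1134/1009))*(1 + (-497 - 1*(-1134/1009)))) = -√(-497 + 1134/1009)*√((-497 + 1134/1009)*(1 + (-497 + 1134/1009))) = -√(-500339/1009)*√(-500339*(1 - 500339/1009)/1009) = -7*I*√10302899/1009*√(-500339/1009*(-499330/1009)) = -7*I*√10302899/1009*√(249834272870/1018081) = -7*I*√10302899/1009*7*√5098658630/1009 = -500339*I*√503823970/1018081 ≈ -11031.0*I)
1/G = 1/(-500339*I*√503823970/1018081) = 1009*I*√503823970/249834272870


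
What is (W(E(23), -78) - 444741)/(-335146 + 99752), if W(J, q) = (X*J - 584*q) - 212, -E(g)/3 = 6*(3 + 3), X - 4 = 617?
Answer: 466469/235394 ≈ 1.9817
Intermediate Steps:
X = 621 (X = 4 + 617 = 621)
E(g) = -108 (E(g) = -18*(3 + 3) = -18*6 = -3*36 = -108)
W(J, q) = -212 - 584*q + 621*J (W(J, q) = (621*J - 584*q) - 212 = (-584*q + 621*J) - 212 = -212 - 584*q + 621*J)
(W(E(23), -78) - 444741)/(-335146 + 99752) = ((-212 - 584*(-78) + 621*(-108)) - 444741)/(-335146 + 99752) = ((-212 + 45552 - 67068) - 444741)/(-235394) = (-21728 - 444741)*(-1/235394) = -466469*(-1/235394) = 466469/235394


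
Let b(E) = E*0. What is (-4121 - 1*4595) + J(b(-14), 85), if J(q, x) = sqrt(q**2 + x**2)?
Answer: -8631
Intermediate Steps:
b(E) = 0
(-4121 - 1*4595) + J(b(-14), 85) = (-4121 - 1*4595) + sqrt(0**2 + 85**2) = (-4121 - 4595) + sqrt(0 + 7225) = -8716 + sqrt(7225) = -8716 + 85 = -8631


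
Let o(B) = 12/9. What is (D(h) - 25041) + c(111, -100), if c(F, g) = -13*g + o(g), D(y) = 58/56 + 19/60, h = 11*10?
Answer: -830841/35 ≈ -23738.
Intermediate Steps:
h = 110
o(B) = 4/3 (o(B) = 12*(⅑) = 4/3)
D(y) = 142/105 (D(y) = 58*(1/56) + 19*(1/60) = 29/28 + 19/60 = 142/105)
c(F, g) = 4/3 - 13*g (c(F, g) = -13*g + 4/3 = 4/3 - 13*g)
(D(h) - 25041) + c(111, -100) = (142/105 - 25041) + (4/3 - 13*(-100)) = -2629163/105 + (4/3 + 1300) = -2629163/105 + 3904/3 = -830841/35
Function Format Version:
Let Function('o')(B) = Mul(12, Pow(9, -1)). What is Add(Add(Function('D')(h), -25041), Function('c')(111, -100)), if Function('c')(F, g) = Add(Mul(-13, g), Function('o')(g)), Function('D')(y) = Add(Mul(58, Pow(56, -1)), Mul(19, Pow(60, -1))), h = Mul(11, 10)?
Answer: Rational(-830841, 35) ≈ -23738.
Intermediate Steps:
h = 110
Function('o')(B) = Rational(4, 3) (Function('o')(B) = Mul(12, Rational(1, 9)) = Rational(4, 3))
Function('D')(y) = Rational(142, 105) (Function('D')(y) = Add(Mul(58, Rational(1, 56)), Mul(19, Rational(1, 60))) = Add(Rational(29, 28), Rational(19, 60)) = Rational(142, 105))
Function('c')(F, g) = Add(Rational(4, 3), Mul(-13, g)) (Function('c')(F, g) = Add(Mul(-13, g), Rational(4, 3)) = Add(Rational(4, 3), Mul(-13, g)))
Add(Add(Function('D')(h), -25041), Function('c')(111, -100)) = Add(Add(Rational(142, 105), -25041), Add(Rational(4, 3), Mul(-13, -100))) = Add(Rational(-2629163, 105), Add(Rational(4, 3), 1300)) = Add(Rational(-2629163, 105), Rational(3904, 3)) = Rational(-830841, 35)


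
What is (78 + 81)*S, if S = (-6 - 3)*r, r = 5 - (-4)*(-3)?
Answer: 10017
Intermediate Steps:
r = -7 (r = 5 - 1*12 = 5 - 12 = -7)
S = 63 (S = (-6 - 3)*(-7) = -9*(-7) = 63)
(78 + 81)*S = (78 + 81)*63 = 159*63 = 10017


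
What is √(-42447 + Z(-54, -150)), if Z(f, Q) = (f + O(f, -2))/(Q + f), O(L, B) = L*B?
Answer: I*√49069038/34 ≈ 206.03*I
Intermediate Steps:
O(L, B) = B*L
Z(f, Q) = -f/(Q + f) (Z(f, Q) = (f - 2*f)/(Q + f) = (-f)/(Q + f) = -f/(Q + f))
√(-42447 + Z(-54, -150)) = √(-42447 - 1*(-54)/(-150 - 54)) = √(-42447 - 1*(-54)/(-204)) = √(-42447 - 1*(-54)*(-1/204)) = √(-42447 - 9/34) = √(-1443207/34) = I*√49069038/34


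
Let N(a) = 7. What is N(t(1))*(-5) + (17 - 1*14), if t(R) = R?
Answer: -32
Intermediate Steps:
N(t(1))*(-5) + (17 - 1*14) = 7*(-5) + (17 - 1*14) = -35 + (17 - 14) = -35 + 3 = -32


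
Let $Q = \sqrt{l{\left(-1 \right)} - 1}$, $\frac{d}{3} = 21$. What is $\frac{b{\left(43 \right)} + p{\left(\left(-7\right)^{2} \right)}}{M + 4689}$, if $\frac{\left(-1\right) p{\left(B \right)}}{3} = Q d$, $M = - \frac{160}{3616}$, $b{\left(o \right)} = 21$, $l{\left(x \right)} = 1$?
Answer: $\frac{2373}{529852} \approx 0.0044786$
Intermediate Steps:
$d = 63$ ($d = 3 \cdot 21 = 63$)
$Q = 0$ ($Q = \sqrt{1 - 1} = \sqrt{0} = 0$)
$M = - \frac{5}{113}$ ($M = \left(-160\right) \frac{1}{3616} = - \frac{5}{113} \approx -0.044248$)
$p{\left(B \right)} = 0$ ($p{\left(B \right)} = - 3 \cdot 0 \cdot 63 = \left(-3\right) 0 = 0$)
$\frac{b{\left(43 \right)} + p{\left(\left(-7\right)^{2} \right)}}{M + 4689} = \frac{21 + 0}{- \frac{5}{113} + 4689} = \frac{21}{\frac{529852}{113}} = 21 \cdot \frac{113}{529852} = \frac{2373}{529852}$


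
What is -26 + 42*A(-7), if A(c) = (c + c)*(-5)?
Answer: 2914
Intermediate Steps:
A(c) = -10*c (A(c) = (2*c)*(-5) = -10*c)
-26 + 42*A(-7) = -26 + 42*(-10*(-7)) = -26 + 42*70 = -26 + 2940 = 2914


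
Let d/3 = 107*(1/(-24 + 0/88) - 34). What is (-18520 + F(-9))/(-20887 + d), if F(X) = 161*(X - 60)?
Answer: 237032/254515 ≈ 0.93131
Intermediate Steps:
F(X) = -9660 + 161*X (F(X) = 161*(-60 + X) = -9660 + 161*X)
d = -87419/8 (d = 3*(107*(1/(-24 + 0/88) - 34)) = 3*(107*(1/(-24 + 0*(1/88)) - 34)) = 3*(107*(1/(-24 + 0) - 34)) = 3*(107*(1/(-24) - 34)) = 3*(107*(-1/24 - 34)) = 3*(107*(-817/24)) = 3*(-87419/24) = -87419/8 ≈ -10927.)
(-18520 + F(-9))/(-20887 + d) = (-18520 + (-9660 + 161*(-9)))/(-20887 - 87419/8) = (-18520 + (-9660 - 1449))/(-254515/8) = (-18520 - 11109)*(-8/254515) = -29629*(-8/254515) = 237032/254515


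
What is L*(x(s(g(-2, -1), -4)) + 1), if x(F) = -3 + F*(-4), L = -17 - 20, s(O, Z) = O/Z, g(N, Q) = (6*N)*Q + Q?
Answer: -333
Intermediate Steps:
g(N, Q) = Q + 6*N*Q (g(N, Q) = 6*N*Q + Q = Q + 6*N*Q)
L = -37
x(F) = -3 - 4*F
L*(x(s(g(-2, -1), -4)) + 1) = -37*((-3 - 4*(-(1 + 6*(-2)))/(-4)) + 1) = -37*((-3 - 4*(-(1 - 12))*(-1)/4) + 1) = -37*((-3 - 4*(-1*(-11))*(-1)/4) + 1) = -37*((-3 - 44*(-1)/4) + 1) = -37*((-3 - 4*(-11/4)) + 1) = -37*((-3 + 11) + 1) = -37*(8 + 1) = -37*9 = -333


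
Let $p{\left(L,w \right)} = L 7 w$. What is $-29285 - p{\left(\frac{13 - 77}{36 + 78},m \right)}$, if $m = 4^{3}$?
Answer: $- \frac{1654909}{57} \approx -29034.0$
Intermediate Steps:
$m = 64$
$p{\left(L,w \right)} = 7 L w$
$-29285 - p{\left(\frac{13 - 77}{36 + 78},m \right)} = -29285 - 7 \frac{13 - 77}{36 + 78} \cdot 64 = -29285 - 7 \left(- \frac{64}{114}\right) 64 = -29285 - 7 \left(\left(-64\right) \frac{1}{114}\right) 64 = -29285 - 7 \left(- \frac{32}{57}\right) 64 = -29285 - - \frac{14336}{57} = -29285 + \frac{14336}{57} = - \frac{1654909}{57}$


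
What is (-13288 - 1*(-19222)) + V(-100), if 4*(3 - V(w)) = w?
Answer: 5962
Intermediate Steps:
V(w) = 3 - w/4
(-13288 - 1*(-19222)) + V(-100) = (-13288 - 1*(-19222)) + (3 - ¼*(-100)) = (-13288 + 19222) + (3 + 25) = 5934 + 28 = 5962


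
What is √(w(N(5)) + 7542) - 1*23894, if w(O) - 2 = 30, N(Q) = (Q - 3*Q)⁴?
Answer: -23894 + √7574 ≈ -23807.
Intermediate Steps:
N(Q) = 16*Q⁴ (N(Q) = (-2*Q)⁴ = 16*Q⁴)
w(O) = 32 (w(O) = 2 + 30 = 32)
√(w(N(5)) + 7542) - 1*23894 = √(32 + 7542) - 1*23894 = √7574 - 23894 = -23894 + √7574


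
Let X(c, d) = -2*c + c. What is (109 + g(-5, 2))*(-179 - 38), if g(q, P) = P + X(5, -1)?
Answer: -23002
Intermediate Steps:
X(c, d) = -c
g(q, P) = -5 + P (g(q, P) = P - 1*5 = P - 5 = -5 + P)
(109 + g(-5, 2))*(-179 - 38) = (109 + (-5 + 2))*(-179 - 38) = (109 - 3)*(-217) = 106*(-217) = -23002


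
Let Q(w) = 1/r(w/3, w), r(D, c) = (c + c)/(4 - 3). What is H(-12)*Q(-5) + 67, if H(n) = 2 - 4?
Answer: 336/5 ≈ 67.200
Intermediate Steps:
r(D, c) = 2*c (r(D, c) = (2*c)/1 = (2*c)*1 = 2*c)
Q(w) = 1/(2*w)
H(n) = -2
H(-12)*Q(-5) + 67 = -1/(-5) + 67 = -(-1)/5 + 67 = -2*(-⅒) + 67 = ⅕ + 67 = 336/5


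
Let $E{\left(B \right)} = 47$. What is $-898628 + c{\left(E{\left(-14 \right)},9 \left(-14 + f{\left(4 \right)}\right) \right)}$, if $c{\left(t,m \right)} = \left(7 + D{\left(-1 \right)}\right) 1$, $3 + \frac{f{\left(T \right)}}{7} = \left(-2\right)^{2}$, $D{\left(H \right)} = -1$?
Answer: $-898622$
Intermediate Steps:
$f{\left(T \right)} = 7$ ($f{\left(T \right)} = -21 + 7 \left(-2\right)^{2} = -21 + 7 \cdot 4 = -21 + 28 = 7$)
$c{\left(t,m \right)} = 6$ ($c{\left(t,m \right)} = \left(7 - 1\right) 1 = 6 \cdot 1 = 6$)
$-898628 + c{\left(E{\left(-14 \right)},9 \left(-14 + f{\left(4 \right)}\right) \right)} = -898628 + 6 = -898622$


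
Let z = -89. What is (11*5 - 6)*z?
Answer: -4361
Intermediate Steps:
(11*5 - 6)*z = (11*5 - 6)*(-89) = (55 - 6)*(-89) = 49*(-89) = -4361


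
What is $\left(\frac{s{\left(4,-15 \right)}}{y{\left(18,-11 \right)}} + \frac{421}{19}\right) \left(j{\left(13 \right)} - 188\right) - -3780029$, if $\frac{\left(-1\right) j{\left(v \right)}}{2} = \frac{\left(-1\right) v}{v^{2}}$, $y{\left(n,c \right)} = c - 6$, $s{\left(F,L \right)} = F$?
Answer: $\frac{15855049969}{4199} \approx 3.7759 \cdot 10^{6}$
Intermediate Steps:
$y{\left(n,c \right)} = -6 + c$ ($y{\left(n,c \right)} = c - 6 = -6 + c$)
$j{\left(v \right)} = \frac{2}{v}$ ($j{\left(v \right)} = - 2 \frac{\left(-1\right) v}{v^{2}} = - 2 \left(- \frac{1}{v}\right) = \frac{2}{v}$)
$\left(\frac{s{\left(4,-15 \right)}}{y{\left(18,-11 \right)}} + \frac{421}{19}\right) \left(j{\left(13 \right)} - 188\right) - -3780029 = \left(\frac{4}{-6 - 11} + \frac{421}{19}\right) \left(\frac{2}{13} - 188\right) - -3780029 = \left(\frac{4}{-17} + 421 \cdot \frac{1}{19}\right) \left(2 \cdot \frac{1}{13} - 188\right) + 3780029 = \left(4 \left(- \frac{1}{17}\right) + \frac{421}{19}\right) \left(\frac{2}{13} - 188\right) + 3780029 = \left(- \frac{4}{17} + \frac{421}{19}\right) \left(- \frac{2442}{13}\right) + 3780029 = \frac{7081}{323} \left(- \frac{2442}{13}\right) + 3780029 = - \frac{17291802}{4199} + 3780029 = \frac{15855049969}{4199}$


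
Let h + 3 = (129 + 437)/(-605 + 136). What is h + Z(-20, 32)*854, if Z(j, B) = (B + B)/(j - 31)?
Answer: -25734287/23919 ≈ -1075.9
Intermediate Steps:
Z(j, B) = 2*B/(-31 + j) (Z(j, B) = (2*B)/(-31 + j) = 2*B/(-31 + j))
h = -1973/469 (h = -3 + (129 + 437)/(-605 + 136) = -3 + 566/(-469) = -3 + 566*(-1/469) = -3 - 566/469 = -1973/469 ≈ -4.2068)
h + Z(-20, 32)*854 = -1973/469 + (2*32/(-31 - 20))*854 = -1973/469 + (2*32/(-51))*854 = -1973/469 + (2*32*(-1/51))*854 = -1973/469 - 64/51*854 = -1973/469 - 54656/51 = -25734287/23919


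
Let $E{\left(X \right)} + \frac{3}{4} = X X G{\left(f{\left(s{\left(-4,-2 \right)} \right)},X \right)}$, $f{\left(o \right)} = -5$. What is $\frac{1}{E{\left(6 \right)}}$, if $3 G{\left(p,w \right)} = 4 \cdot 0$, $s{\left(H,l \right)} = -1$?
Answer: $- \frac{4}{3} \approx -1.3333$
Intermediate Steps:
$G{\left(p,w \right)} = 0$ ($G{\left(p,w \right)} = \frac{4 \cdot 0}{3} = \frac{1}{3} \cdot 0 = 0$)
$E{\left(X \right)} = - \frac{3}{4}$ ($E{\left(X \right)} = - \frac{3}{4} + X X 0 = - \frac{3}{4} + X^{2} \cdot 0 = - \frac{3}{4} + 0 = - \frac{3}{4}$)
$\frac{1}{E{\left(6 \right)}} = \frac{1}{- \frac{3}{4}} = - \frac{4}{3}$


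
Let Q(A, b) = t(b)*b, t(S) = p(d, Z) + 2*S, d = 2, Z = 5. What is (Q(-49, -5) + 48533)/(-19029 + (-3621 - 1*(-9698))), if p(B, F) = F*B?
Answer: -48533/12952 ≈ -3.7471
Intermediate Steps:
p(B, F) = B*F
t(S) = 10 + 2*S (t(S) = 2*5 + 2*S = 10 + 2*S)
Q(A, b) = b*(10 + 2*b) (Q(A, b) = (10 + 2*b)*b = b*(10 + 2*b))
(Q(-49, -5) + 48533)/(-19029 + (-3621 - 1*(-9698))) = (2*(-5)*(5 - 5) + 48533)/(-19029 + (-3621 - 1*(-9698))) = (2*(-5)*0 + 48533)/(-19029 + (-3621 + 9698)) = (0 + 48533)/(-19029 + 6077) = 48533/(-12952) = 48533*(-1/12952) = -48533/12952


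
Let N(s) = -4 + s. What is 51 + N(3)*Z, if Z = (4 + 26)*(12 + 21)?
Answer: -939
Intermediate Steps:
Z = 990 (Z = 30*33 = 990)
51 + N(3)*Z = 51 + (-4 + 3)*990 = 51 - 1*990 = 51 - 990 = -939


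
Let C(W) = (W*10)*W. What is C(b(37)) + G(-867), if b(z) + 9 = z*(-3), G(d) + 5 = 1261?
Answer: 145256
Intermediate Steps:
G(d) = 1256 (G(d) = -5 + 1261 = 1256)
b(z) = -9 - 3*z (b(z) = -9 + z*(-3) = -9 - 3*z)
C(W) = 10*W² (C(W) = (10*W)*W = 10*W²)
C(b(37)) + G(-867) = 10*(-9 - 3*37)² + 1256 = 10*(-9 - 111)² + 1256 = 10*(-120)² + 1256 = 10*14400 + 1256 = 144000 + 1256 = 145256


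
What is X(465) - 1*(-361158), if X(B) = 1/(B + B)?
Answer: 335876941/930 ≈ 3.6116e+5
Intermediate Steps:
X(B) = 1/(2*B)
X(465) - 1*(-361158) = (1/2)/465 - 1*(-361158) = (1/2)*(1/465) + 361158 = 1/930 + 361158 = 335876941/930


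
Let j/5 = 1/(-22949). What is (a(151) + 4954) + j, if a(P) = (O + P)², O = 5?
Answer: 672176205/22949 ≈ 29290.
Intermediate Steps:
j = -5/22949 (j = 5/(-22949) = 5*(-1/22949) = -5/22949 ≈ -0.00021787)
a(P) = (5 + P)²
(a(151) + 4954) + j = ((5 + 151)² + 4954) - 5/22949 = (156² + 4954) - 5/22949 = (24336 + 4954) - 5/22949 = 29290 - 5/22949 = 672176205/22949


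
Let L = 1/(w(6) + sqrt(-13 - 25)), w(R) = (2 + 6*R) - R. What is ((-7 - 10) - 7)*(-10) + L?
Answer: 127456/531 - I*sqrt(38)/1062 ≈ 240.03 - 0.0058045*I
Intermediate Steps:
w(R) = 2 + 5*R
L = 1/(32 + I*sqrt(38)) (L = 1/((2 + 5*6) + sqrt(-13 - 25)) = 1/((2 + 30) + sqrt(-38)) = 1/(32 + I*sqrt(38)) ≈ 0.030132 - 0.0058045*I)
((-7 - 10) - 7)*(-10) + L = ((-7 - 10) - 7)*(-10) + (16/531 - I*sqrt(38)/1062) = (-17 - 7)*(-10) + (16/531 - I*sqrt(38)/1062) = -24*(-10) + (16/531 - I*sqrt(38)/1062) = 240 + (16/531 - I*sqrt(38)/1062) = 127456/531 - I*sqrt(38)/1062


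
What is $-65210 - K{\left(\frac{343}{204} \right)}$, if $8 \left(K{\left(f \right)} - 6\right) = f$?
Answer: $- \frac{106432855}{1632} \approx -65216.0$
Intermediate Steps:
$K{\left(f \right)} = 6 + \frac{f}{8}$
$-65210 - K{\left(\frac{343}{204} \right)} = -65210 - \left(6 + \frac{343 \cdot \frac{1}{204}}{8}\right) = -65210 - \left(6 + \frac{1}{8} \cdot \frac{343}{204}\right) = -65210 - \left(6 + \frac{343}{1632}\right) = -65210 - \frac{10135}{1632} = - \frac{106432855}{1632}$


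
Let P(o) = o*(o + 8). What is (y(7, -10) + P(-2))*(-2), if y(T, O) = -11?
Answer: 46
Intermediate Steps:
P(o) = o*(8 + o)
(y(7, -10) + P(-2))*(-2) = (-11 - 2*(8 - 2))*(-2) = (-11 - 2*6)*(-2) = (-11 - 12)*(-2) = -23*(-2) = 46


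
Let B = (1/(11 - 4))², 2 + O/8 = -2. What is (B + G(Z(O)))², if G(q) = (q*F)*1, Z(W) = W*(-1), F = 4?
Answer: 39350529/2401 ≈ 16389.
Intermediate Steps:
O = -32 (O = -16 + 8*(-2) = -16 - 16 = -32)
Z(W) = -W
B = 1/49 (B = (1/7)² = (⅐)² = 1/49 ≈ 0.020408)
G(q) = 4*q (G(q) = (q*4)*1 = (4*q)*1 = 4*q)
(B + G(Z(O)))² = (1/49 + 4*(-1*(-32)))² = (1/49 + 4*32)² = (1/49 + 128)² = (6273/49)² = 39350529/2401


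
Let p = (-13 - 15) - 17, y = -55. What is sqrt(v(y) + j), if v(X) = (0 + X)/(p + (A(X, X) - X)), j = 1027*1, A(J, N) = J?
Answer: sqrt(9254)/3 ≈ 32.066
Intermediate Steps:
j = 1027
p = -45 (p = -28 - 17 = -45)
v(X) = -X/45 (v(X) = (0 + X)/(-45 + (X - X)) = X/(-45 + 0) = X/(-45) = X*(-1/45) = -X/45)
sqrt(v(y) + j) = sqrt(-1/45*(-55) + 1027) = sqrt(11/9 + 1027) = sqrt(9254/9) = sqrt(9254)/3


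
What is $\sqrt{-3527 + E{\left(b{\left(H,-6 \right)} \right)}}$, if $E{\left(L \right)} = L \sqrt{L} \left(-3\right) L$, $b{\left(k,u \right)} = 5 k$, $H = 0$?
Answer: $i \sqrt{3527} \approx 59.389 i$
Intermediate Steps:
$E{\left(L \right)} = - 3 L^{\frac{5}{2}}$ ($E{\left(L \right)} = L^{\frac{3}{2}} \left(-3\right) L = - 3 L^{\frac{3}{2}} L = - 3 L^{\frac{5}{2}}$)
$\sqrt{-3527 + E{\left(b{\left(H,-6 \right)} \right)}} = \sqrt{-3527 - 3 \left(5 \cdot 0\right)^{\frac{5}{2}}} = \sqrt{-3527 - 3 \cdot 0^{\frac{5}{2}}} = \sqrt{-3527 - 0} = \sqrt{-3527 + 0} = \sqrt{-3527} = i \sqrt{3527}$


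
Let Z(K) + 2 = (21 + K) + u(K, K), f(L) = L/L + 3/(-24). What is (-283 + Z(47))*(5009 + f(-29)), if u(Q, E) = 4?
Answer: -8536827/8 ≈ -1.0671e+6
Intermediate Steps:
f(L) = 7/8 (f(L) = 1 + 3*(-1/24) = 1 - ⅛ = 7/8)
Z(K) = 23 + K (Z(K) = -2 + ((21 + K) + 4) = -2 + (25 + K) = 23 + K)
(-283 + Z(47))*(5009 + f(-29)) = (-283 + (23 + 47))*(5009 + 7/8) = (-283 + 70)*(40079/8) = -213*40079/8 = -8536827/8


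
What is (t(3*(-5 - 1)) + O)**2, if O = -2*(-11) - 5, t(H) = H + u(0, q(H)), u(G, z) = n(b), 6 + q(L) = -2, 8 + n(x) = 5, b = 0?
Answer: 16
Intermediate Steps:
n(x) = -3 (n(x) = -8 + 5 = -3)
q(L) = -8 (q(L) = -6 - 2 = -8)
u(G, z) = -3
t(H) = -3 + H (t(H) = H - 3 = -3 + H)
O = 17 (O = 22 - 5 = 17)
(t(3*(-5 - 1)) + O)**2 = ((-3 + 3*(-5 - 1)) + 17)**2 = ((-3 + 3*(-6)) + 17)**2 = ((-3 - 18) + 17)**2 = (-21 + 17)**2 = (-4)**2 = 16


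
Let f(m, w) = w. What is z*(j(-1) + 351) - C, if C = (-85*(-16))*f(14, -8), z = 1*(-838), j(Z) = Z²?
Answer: -284096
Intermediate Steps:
z = -838
C = -10880 (C = -85*(-16)*(-8) = 1360*(-8) = -10880)
z*(j(-1) + 351) - C = -838*((-1)² + 351) - 1*(-10880) = -838*(1 + 351) + 10880 = -838*352 + 10880 = -294976 + 10880 = -284096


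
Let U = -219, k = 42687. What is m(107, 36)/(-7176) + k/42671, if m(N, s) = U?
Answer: 105222287/102069032 ≈ 1.0309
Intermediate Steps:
m(N, s) = -219
m(107, 36)/(-7176) + k/42671 = -219/(-7176) + 42687/42671 = -219*(-1/7176) + 42687*(1/42671) = 73/2392 + 42687/42671 = 105222287/102069032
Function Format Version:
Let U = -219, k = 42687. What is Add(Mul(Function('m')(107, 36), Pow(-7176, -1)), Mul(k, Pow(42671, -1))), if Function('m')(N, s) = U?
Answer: Rational(105222287, 102069032) ≈ 1.0309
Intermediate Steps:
Function('m')(N, s) = -219
Add(Mul(Function('m')(107, 36), Pow(-7176, -1)), Mul(k, Pow(42671, -1))) = Add(Mul(-219, Pow(-7176, -1)), Mul(42687, Pow(42671, -1))) = Add(Mul(-219, Rational(-1, 7176)), Mul(42687, Rational(1, 42671))) = Add(Rational(73, 2392), Rational(42687, 42671)) = Rational(105222287, 102069032)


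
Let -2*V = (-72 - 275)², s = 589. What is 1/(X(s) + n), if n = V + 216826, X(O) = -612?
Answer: 2/312019 ≈ 6.4099e-6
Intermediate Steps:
V = -120409/2 (V = -(-72 - 275)²/2 = -½*(-347)² = -½*120409 = -120409/2 ≈ -60205.)
n = 313243/2 (n = -120409/2 + 216826 = 313243/2 ≈ 1.5662e+5)
1/(X(s) + n) = 1/(-612 + 313243/2) = 1/(312019/2) = 2/312019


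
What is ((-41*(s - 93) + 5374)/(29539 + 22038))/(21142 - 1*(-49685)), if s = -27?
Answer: 10294/3653044179 ≈ 2.8179e-6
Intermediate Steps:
((-41*(s - 93) + 5374)/(29539 + 22038))/(21142 - 1*(-49685)) = ((-41*(-27 - 93) + 5374)/(29539 + 22038))/(21142 - 1*(-49685)) = ((-41*(-120) + 5374)/51577)/(21142 + 49685) = ((4920 + 5374)*(1/51577))/70827 = (10294*(1/51577))*(1/70827) = (10294/51577)*(1/70827) = 10294/3653044179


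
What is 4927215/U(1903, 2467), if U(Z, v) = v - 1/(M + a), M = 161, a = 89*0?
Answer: 793281615/397186 ≈ 1997.3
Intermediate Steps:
a = 0
U(Z, v) = -1/161 + v (U(Z, v) = v - 1/(161 + 0) = v - 1/161 = -1/161 + v)
4927215/U(1903, 2467) = 4927215/(-1/161 + 2467) = 4927215/(397186/161) = 4927215*(161/397186) = 793281615/397186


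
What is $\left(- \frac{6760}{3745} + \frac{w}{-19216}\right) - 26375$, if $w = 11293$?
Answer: $- \frac{379644116489}{14392784} \approx -26377.0$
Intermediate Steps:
$\left(- \frac{6760}{3745} + \frac{w}{-19216}\right) - 26375 = \left(- \frac{6760}{3745} + \frac{11293}{-19216}\right) - 26375 = \left(\left(-6760\right) \frac{1}{3745} + 11293 \left(- \frac{1}{19216}\right)\right) - 26375 = \left(- \frac{1352}{749} - \frac{11293}{19216}\right) - 26375 = - \frac{34438489}{14392784} - 26375 = - \frac{379644116489}{14392784}$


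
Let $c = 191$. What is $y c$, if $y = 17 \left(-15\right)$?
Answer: $-48705$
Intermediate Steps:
$y = -255$
$y c = \left(-255\right) 191 = -48705$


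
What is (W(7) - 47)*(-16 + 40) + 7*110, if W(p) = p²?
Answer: 818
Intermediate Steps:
(W(7) - 47)*(-16 + 40) + 7*110 = (7² - 47)*(-16 + 40) + 7*110 = (49 - 47)*24 + 770 = 2*24 + 770 = 48 + 770 = 818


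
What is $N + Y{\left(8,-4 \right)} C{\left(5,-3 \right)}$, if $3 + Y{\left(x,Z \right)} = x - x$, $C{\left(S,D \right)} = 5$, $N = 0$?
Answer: $-15$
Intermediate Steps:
$Y{\left(x,Z \right)} = -3$ ($Y{\left(x,Z \right)} = -3 + \left(x - x\right) = -3 + 0 = -3$)
$N + Y{\left(8,-4 \right)} C{\left(5,-3 \right)} = 0 - 15 = -15$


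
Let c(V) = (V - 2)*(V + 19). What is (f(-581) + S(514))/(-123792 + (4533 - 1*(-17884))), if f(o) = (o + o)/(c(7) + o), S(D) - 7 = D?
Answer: -236133/45720125 ≈ -0.0051647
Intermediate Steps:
c(V) = (-2 + V)*(19 + V)
S(D) = 7 + D
f(o) = 2*o/(130 + o) (f(o) = (o + o)/((-38 + 7² + 17*7) + o) = (2*o)/((-38 + 49 + 119) + o) = (2*o)/(130 + o) = 2*o/(130 + o))
(f(-581) + S(514))/(-123792 + (4533 - 1*(-17884))) = (2*(-581)/(130 - 581) + (7 + 514))/(-123792 + (4533 - 1*(-17884))) = (2*(-581)/(-451) + 521)/(-123792 + (4533 + 17884)) = (2*(-581)*(-1/451) + 521)/(-123792 + 22417) = (1162/451 + 521)/(-101375) = (236133/451)*(-1/101375) = -236133/45720125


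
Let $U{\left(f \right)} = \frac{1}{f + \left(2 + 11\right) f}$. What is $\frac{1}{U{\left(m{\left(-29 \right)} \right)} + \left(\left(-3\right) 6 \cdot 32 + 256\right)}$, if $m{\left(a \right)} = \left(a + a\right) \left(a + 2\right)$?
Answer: $- \frac{21924}{7015679} \approx -0.003125$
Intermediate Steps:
$m{\left(a \right)} = 2 a \left(2 + a\right)$
$U{\left(f \right)} = \frac{1}{14 f}$ ($U{\left(f \right)} = \frac{1}{f + 13 f} = \frac{1}{14 f}$)
$\frac{1}{U{\left(m{\left(-29 \right)} \right)} + \left(\left(-3\right) 6 \cdot 32 + 256\right)} = \frac{1}{\frac{1}{14 \cdot 2 \left(-29\right) \left(2 - 29\right)} + \left(\left(-3\right) 6 \cdot 32 + 256\right)} = \frac{1}{\frac{1}{14 \cdot 2 \left(-29\right) \left(-27\right)} + \left(\left(-18\right) 32 + 256\right)} = \frac{1}{\frac{1}{14 \cdot 1566} + \left(-576 + 256\right)} = \frac{1}{\frac{1}{14} \cdot \frac{1}{1566} - 320} = \frac{1}{\frac{1}{21924} - 320} = \frac{1}{- \frac{7015679}{21924}} = - \frac{21924}{7015679}$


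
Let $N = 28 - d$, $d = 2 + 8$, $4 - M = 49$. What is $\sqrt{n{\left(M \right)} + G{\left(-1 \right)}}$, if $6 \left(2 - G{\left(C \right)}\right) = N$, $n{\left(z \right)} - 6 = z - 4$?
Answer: $2 i \sqrt{11} \approx 6.6332 i$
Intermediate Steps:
$M = -45$ ($M = 4 - 49 = -45$)
$d = 10$
$N = 18$ ($N = 28 - 10 = 18$)
$n{\left(z \right)} = 2 + z$ ($n{\left(z \right)} = 6 + \left(z - 4\right) = 6 + \left(-4 + z\right) = 2 + z$)
$G{\left(C \right)} = -1$ ($G{\left(C \right)} = 2 - 3 = -1$)
$\sqrt{n{\left(M \right)} + G{\left(-1 \right)}} = \sqrt{\left(2 - 45\right) - 1} = \sqrt{-43 - 1} = \sqrt{-44} = 2 i \sqrt{11}$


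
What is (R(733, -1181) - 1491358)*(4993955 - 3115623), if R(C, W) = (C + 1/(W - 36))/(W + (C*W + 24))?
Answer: -295514487863693467008/105493211 ≈ -2.8013e+12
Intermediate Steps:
R(C, W) = (C + 1/(-36 + W))/(24 + W + C*W) (R(C, W) = (C + 1/(-36 + W))/(W + (24 + C*W)) = (C + 1/(-36 + W))/(24 + W + C*W))
(R(733, -1181) - 1491358)*(4993955 - 3115623) = ((-1 + 36*733 - 1*733*(-1181))/(864 - 1*(-1181)² + 12*(-1181) - 1*733*(-1181)² + 36*733*(-1181)) - 1491358)*(4993955 - 3115623) = ((-1 + 26388 + 865673)/(864 - 1*1394761 - 14172 - 1*733*1394761 - 31164228) - 1491358)*1878332 = (892060/(864 - 1394761 - 14172 - 1022359813 - 31164228) - 1491358)*1878332 = (892060/(-1054932110) - 1491358)*1878332 = (-1/1054932110*892060 - 1491358)*1878332 = (-89206/105493211 - 1491358)*1878332 = -157328144259744/105493211*1878332 = -295514487863693467008/105493211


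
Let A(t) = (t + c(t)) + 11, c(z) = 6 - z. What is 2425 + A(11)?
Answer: 2442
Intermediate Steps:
A(t) = 17 (A(t) = (t + (6 - t)) + 11 = 6 + 11 = 17)
2425 + A(11) = 2425 + 17 = 2442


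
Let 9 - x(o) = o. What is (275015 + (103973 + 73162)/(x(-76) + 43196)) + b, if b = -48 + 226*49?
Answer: 589538936/2061 ≈ 2.8605e+5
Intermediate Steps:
x(o) = 9 - o
b = 11026 (b = -48 + 11074 = 11026)
(275015 + (103973 + 73162)/(x(-76) + 43196)) + b = (275015 + (103973 + 73162)/((9 - 1*(-76)) + 43196)) + 11026 = (275015 + 177135/((9 + 76) + 43196)) + 11026 = (275015 + 177135/(85 + 43196)) + 11026 = (275015 + 177135/43281) + 11026 = (275015 + 177135*(1/43281)) + 11026 = (275015 + 8435/2061) + 11026 = 566814350/2061 + 11026 = 589538936/2061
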